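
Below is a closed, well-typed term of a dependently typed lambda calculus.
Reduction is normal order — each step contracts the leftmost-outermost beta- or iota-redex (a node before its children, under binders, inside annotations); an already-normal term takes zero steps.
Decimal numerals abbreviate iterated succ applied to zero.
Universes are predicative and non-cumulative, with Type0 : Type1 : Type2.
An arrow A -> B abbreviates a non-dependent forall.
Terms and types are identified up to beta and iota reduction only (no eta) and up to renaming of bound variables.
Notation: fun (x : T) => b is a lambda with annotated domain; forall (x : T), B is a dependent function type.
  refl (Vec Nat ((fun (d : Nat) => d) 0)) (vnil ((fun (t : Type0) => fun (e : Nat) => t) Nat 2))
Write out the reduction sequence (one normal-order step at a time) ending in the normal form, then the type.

reduction (normal order):
  refl (Vec Nat ((fun (d : Nat) => d) 0)) (vnil ((fun (t : Type0) => fun (e : Nat) => t) Nat 2))
  ~> refl (Vec Nat 0) (vnil ((fun (d : Type0) => fun (t : Nat) => d) Nat 2))
  ~> refl (Vec Nat 0) (vnil ((fun (d : Nat) => Nat) 2))
  ~> refl (Vec Nat 0) (vnil Nat)
type:
  Eq (Vec Nat 0) (vnil Nat) (vnil Nat)


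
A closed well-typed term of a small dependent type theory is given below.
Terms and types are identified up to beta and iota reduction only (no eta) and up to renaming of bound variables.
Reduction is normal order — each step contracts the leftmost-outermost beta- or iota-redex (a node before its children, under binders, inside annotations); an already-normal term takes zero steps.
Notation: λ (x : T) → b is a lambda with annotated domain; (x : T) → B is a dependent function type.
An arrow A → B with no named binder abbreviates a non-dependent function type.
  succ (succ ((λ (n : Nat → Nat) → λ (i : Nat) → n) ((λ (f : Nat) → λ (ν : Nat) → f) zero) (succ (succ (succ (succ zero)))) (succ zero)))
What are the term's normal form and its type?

normal form:
  succ (succ zero)
inferred type:
  Nat


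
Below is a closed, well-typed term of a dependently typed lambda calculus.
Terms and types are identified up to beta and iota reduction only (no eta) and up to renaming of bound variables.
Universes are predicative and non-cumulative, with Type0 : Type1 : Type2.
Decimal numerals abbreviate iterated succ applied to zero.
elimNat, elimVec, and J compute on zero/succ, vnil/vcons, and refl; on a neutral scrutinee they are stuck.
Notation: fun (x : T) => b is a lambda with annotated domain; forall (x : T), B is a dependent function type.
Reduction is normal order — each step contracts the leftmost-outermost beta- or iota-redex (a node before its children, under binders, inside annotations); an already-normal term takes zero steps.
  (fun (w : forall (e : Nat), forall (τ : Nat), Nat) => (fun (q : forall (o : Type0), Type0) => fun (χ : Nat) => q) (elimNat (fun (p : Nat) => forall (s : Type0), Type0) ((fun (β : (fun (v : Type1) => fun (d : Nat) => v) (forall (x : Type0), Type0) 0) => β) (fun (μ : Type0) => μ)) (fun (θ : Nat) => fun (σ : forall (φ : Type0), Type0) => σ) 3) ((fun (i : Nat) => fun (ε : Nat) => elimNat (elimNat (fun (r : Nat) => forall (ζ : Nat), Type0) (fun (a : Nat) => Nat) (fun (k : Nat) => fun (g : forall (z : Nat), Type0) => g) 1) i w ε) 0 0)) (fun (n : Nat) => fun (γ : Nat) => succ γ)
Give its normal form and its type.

reduced normal form:
  fun (w : Type0) => w
inferred type:
  forall (w : Type0), Type0
observation: the first redex contracted is a beta-redex; the normal form is reached in 14 normal-order steps.


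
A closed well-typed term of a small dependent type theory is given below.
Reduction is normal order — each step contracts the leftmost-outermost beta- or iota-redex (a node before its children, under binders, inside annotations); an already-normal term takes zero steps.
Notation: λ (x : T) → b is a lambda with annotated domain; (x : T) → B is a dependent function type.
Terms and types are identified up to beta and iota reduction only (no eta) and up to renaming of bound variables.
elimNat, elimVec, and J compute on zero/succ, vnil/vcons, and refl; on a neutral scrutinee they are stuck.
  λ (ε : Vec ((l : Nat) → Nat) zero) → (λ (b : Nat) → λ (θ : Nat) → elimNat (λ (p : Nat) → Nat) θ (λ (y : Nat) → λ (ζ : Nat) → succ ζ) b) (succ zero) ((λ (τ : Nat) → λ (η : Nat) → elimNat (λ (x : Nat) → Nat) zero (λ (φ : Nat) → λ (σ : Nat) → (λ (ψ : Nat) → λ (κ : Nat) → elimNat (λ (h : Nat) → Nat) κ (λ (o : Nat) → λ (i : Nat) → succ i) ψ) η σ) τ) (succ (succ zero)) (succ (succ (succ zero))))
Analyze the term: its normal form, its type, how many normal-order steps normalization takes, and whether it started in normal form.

reduced normal form:
  λ (ε : Vec ((l : Nat) → Nat) zero) → succ (succ (succ (succ (succ (succ (succ zero))))))
inferred type:
  (ε : Vec ((l : Nat) → Nat) zero) → Nat
steps to reach normal form (normal order): 39
started in normal form: no
first redex: a beta-redex


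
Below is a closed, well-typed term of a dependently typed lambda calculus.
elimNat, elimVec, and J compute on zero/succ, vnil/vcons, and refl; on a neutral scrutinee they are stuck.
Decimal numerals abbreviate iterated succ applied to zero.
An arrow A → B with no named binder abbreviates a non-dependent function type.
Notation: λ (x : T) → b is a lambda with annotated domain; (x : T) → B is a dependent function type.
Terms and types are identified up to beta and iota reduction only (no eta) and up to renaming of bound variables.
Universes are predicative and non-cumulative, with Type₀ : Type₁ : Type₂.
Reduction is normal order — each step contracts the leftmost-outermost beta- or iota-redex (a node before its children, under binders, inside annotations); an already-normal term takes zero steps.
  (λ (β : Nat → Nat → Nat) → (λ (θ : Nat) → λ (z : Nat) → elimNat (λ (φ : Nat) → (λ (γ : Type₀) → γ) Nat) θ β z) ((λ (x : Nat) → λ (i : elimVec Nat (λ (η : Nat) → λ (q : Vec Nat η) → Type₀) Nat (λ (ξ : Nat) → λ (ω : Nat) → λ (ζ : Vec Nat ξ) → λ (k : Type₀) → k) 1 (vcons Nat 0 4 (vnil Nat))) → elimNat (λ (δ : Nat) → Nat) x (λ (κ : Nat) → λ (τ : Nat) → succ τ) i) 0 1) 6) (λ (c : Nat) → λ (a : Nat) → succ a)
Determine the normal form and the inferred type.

resulting normal form:
  7
inferred type:
  Nat
observation: 28 normal-order steps separate the term from its normal form.


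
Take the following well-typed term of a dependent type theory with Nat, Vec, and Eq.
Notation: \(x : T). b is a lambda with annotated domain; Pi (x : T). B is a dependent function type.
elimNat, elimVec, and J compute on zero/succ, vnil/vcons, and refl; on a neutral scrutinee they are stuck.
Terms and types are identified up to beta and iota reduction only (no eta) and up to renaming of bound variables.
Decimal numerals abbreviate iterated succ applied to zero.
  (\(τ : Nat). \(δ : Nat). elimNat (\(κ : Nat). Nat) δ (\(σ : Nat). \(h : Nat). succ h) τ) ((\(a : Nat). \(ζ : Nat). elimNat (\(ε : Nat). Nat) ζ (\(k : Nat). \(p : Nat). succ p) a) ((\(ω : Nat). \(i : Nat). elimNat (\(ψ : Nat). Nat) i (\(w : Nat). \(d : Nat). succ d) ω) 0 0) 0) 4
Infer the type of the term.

inferred type:
  Nat


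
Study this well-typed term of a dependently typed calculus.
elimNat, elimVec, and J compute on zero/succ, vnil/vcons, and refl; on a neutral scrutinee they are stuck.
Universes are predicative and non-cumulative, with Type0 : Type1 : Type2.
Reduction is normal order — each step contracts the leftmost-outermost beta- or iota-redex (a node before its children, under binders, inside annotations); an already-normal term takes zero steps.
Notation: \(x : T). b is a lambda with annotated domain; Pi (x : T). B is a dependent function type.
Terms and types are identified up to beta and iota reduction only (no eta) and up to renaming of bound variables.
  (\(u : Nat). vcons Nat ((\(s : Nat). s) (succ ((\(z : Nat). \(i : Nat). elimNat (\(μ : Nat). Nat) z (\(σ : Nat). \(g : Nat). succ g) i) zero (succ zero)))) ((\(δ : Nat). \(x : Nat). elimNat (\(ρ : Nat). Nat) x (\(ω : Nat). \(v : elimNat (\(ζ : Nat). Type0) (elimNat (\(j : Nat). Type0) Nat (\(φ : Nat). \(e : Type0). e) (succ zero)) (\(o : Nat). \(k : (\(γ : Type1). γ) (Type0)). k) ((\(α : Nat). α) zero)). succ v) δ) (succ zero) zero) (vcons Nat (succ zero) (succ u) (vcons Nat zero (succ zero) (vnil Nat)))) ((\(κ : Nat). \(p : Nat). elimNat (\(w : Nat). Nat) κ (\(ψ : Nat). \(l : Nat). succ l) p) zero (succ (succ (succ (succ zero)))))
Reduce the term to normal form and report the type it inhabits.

reduced normal form:
  vcons Nat (succ (succ zero)) (succ zero) (vcons Nat (succ zero) (succ (succ (succ (succ (succ zero))))) (vcons Nat zero (succ zero) (vnil Nat)))
inferred type:
  Vec Nat (succ (succ (succ zero)))


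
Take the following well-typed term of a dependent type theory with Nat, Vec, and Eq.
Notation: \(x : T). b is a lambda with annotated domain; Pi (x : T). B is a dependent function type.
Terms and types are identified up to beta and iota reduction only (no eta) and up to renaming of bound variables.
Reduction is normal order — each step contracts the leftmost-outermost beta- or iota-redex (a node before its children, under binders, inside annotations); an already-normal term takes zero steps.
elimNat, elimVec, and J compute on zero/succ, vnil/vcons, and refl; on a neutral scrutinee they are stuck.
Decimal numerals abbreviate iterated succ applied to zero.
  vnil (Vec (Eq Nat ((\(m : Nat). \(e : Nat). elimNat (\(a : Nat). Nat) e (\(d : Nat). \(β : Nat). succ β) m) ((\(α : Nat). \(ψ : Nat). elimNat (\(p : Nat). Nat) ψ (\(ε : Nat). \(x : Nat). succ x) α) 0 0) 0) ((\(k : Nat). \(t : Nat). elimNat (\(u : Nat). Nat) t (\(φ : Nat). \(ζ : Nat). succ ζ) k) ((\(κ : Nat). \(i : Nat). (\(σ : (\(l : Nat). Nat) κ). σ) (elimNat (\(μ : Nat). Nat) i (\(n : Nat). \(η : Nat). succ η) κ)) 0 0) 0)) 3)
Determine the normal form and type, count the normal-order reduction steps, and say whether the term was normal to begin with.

reduced normal form:
  vnil (Vec (Eq Nat 0 0) 3)
type:
  Vec (Vec (Eq Nat 0 0) 3) 0
steps to reach normal form (normal order): 13
started in normal form: no
first contracted redex: a beta-redex


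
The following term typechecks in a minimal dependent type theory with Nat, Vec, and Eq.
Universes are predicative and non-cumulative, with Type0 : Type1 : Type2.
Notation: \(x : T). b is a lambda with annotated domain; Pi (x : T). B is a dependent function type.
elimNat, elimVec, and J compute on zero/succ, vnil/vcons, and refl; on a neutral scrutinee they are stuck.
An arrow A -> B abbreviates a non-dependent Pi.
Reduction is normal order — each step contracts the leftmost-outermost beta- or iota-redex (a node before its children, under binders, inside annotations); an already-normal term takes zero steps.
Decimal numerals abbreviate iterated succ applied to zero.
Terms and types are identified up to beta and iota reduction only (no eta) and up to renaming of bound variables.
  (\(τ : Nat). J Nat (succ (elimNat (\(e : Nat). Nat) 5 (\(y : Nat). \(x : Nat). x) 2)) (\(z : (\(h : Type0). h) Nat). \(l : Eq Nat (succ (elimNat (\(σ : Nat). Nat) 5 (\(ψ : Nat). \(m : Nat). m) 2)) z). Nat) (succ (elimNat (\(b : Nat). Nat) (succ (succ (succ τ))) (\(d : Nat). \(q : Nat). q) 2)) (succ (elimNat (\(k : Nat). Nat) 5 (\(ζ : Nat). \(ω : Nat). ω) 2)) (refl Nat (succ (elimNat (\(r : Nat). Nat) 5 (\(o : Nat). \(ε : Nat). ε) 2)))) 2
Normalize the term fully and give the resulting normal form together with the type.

normal form:
  6
type:
  Nat
observation: contracting a beta-redex first, the term normalizes in 9 steps.


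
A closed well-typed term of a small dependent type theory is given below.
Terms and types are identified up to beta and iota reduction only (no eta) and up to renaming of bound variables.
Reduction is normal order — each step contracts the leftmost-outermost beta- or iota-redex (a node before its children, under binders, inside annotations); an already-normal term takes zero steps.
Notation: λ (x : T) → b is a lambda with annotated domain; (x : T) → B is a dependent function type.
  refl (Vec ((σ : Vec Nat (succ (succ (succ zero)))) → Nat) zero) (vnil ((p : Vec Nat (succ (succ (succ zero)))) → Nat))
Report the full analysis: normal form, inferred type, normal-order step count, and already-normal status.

resulting normal form:
  refl (Vec ((σ : Vec Nat (succ (succ (succ zero)))) → Nat) zero) (vnil ((p : Vec Nat (succ (succ (succ zero)))) → Nat))
type:
  Eq (Vec ((σ : Vec Nat (succ (succ (succ zero)))) → Nat) zero) (vnil ((p : Vec Nat (succ (succ (succ zero)))) → Nat)) (vnil ((t : Vec Nat (succ (succ (succ zero)))) → Nat))
normal-order step count: 0
already normal: yes


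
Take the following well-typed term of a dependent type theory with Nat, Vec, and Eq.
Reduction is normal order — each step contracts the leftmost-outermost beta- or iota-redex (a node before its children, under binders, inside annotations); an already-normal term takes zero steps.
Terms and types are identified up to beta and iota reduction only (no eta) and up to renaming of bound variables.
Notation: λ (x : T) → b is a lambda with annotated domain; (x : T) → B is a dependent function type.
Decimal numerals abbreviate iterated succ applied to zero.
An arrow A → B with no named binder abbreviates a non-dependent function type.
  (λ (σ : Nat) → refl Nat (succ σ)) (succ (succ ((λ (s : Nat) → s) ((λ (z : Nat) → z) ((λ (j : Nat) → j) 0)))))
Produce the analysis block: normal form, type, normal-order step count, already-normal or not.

reduced normal form:
  refl Nat 3
inferred type:
  Eq Nat 3 3
steps to reach normal form (normal order): 4
started in normal form: no
first contracted redex: a beta-redex


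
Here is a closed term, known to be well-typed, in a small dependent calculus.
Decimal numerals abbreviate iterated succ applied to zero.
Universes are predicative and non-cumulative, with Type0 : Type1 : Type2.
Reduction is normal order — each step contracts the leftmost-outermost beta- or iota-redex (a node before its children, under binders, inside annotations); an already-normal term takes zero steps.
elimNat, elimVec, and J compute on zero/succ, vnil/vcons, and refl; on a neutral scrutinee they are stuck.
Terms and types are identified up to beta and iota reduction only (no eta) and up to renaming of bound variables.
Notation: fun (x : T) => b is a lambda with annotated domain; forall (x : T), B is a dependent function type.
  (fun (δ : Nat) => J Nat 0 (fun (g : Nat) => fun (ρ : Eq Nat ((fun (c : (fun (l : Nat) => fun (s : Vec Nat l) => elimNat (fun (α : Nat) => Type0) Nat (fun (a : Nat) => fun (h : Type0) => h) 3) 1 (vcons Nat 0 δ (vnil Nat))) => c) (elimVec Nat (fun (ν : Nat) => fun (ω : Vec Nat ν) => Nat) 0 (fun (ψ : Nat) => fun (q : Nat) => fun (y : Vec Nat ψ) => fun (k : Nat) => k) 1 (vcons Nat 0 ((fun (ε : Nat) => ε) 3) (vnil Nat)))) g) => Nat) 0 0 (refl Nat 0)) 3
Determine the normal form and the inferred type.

resulting normal form:
  0
type:
  Nat


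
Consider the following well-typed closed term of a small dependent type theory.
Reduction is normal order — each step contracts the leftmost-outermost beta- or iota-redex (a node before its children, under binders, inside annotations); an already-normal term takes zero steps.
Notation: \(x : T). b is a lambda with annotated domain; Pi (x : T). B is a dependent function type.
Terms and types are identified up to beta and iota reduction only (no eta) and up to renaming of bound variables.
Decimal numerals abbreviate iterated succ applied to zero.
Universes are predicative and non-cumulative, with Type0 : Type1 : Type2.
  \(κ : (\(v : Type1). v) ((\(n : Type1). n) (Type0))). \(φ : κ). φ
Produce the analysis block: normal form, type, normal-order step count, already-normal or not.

normal form:
  \(κ : Type0). \(v : κ). v
inferred type:
  Pi (κ : Type0). Pi (v : κ). κ
normal-order step count: 2
already normal: no
first redex: a beta-redex


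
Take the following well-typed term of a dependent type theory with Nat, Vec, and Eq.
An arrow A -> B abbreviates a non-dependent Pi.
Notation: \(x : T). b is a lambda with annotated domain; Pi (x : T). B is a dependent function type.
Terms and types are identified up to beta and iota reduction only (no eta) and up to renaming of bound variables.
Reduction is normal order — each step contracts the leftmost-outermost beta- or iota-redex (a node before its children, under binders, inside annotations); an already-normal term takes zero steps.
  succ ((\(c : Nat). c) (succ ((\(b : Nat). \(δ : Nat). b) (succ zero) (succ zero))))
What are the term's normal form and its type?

normal form:
  succ (succ (succ zero))
type:
  Nat
observation: 3 normal-order steps normalize the term, beginning with a beta-redex.


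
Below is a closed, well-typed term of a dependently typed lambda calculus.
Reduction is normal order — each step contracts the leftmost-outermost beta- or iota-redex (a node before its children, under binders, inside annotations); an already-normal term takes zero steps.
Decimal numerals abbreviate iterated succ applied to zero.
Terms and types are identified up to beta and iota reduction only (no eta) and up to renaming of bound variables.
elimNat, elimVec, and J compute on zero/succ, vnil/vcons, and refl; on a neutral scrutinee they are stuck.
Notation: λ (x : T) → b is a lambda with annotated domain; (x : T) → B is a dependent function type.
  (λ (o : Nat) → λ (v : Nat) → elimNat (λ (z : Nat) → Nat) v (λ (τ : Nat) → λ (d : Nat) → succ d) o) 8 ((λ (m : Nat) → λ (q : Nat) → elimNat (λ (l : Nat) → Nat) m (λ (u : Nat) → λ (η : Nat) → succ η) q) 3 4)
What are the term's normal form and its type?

reduced normal form:
  15
the term's type:
  Nat


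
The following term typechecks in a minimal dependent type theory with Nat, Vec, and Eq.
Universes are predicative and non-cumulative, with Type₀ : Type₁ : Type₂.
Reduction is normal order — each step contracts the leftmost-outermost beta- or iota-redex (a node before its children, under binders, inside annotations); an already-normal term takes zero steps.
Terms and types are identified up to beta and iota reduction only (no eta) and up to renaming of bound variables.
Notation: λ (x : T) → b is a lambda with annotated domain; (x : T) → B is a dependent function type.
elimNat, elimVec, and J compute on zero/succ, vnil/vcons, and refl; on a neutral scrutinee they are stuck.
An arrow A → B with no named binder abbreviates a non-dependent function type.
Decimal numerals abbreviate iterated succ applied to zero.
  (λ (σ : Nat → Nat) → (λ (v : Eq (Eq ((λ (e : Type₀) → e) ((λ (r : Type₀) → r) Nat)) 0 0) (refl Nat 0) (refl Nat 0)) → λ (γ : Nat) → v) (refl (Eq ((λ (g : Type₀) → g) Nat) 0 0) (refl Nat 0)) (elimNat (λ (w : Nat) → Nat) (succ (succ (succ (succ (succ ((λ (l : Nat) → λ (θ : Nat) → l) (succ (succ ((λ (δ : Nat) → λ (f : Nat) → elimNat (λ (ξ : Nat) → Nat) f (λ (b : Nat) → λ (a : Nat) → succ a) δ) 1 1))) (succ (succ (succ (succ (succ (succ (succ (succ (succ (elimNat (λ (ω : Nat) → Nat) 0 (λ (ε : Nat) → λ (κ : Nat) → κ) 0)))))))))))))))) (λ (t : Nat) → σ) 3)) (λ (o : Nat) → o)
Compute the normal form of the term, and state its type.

resulting normal form:
  refl (Eq Nat 0 0) (refl Nat 0)
type:
  Eq (Eq Nat 0 0) (refl Nat 0) (refl Nat 0)
observation: normalization takes exactly 4 steps under the normal-order strategy.


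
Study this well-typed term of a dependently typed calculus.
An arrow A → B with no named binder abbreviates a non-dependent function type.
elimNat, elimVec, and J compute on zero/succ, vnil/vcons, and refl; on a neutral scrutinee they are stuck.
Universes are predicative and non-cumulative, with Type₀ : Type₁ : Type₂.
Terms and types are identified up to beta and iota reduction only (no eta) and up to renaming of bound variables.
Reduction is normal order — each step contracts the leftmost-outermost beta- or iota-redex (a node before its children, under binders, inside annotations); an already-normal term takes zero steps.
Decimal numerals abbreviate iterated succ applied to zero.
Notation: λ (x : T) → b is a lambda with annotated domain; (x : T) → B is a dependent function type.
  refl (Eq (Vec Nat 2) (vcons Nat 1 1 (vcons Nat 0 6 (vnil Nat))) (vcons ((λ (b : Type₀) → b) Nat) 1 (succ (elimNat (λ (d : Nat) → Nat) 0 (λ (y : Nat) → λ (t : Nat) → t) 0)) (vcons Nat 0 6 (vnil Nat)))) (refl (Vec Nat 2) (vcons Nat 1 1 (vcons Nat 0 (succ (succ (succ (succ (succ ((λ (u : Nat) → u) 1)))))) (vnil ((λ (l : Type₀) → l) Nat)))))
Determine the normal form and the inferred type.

resulting normal form:
  refl (Eq (Vec Nat 2) (vcons Nat 1 1 (vcons Nat 0 6 (vnil Nat))) (vcons Nat 1 1 (vcons Nat 0 6 (vnil Nat)))) (refl (Vec Nat 2) (vcons Nat 1 1 (vcons Nat 0 6 (vnil Nat))))
inferred type:
  Eq (Eq (Vec Nat 2) (vcons Nat 1 1 (vcons Nat 0 6 (vnil Nat))) (vcons Nat 1 1 (vcons Nat 0 6 (vnil Nat)))) (refl (Vec Nat 2) (vcons Nat 1 1 (vcons Nat 0 6 (vnil Nat)))) (refl (Vec Nat 2) (vcons Nat 1 1 (vcons Nat 0 6 (vnil Nat))))


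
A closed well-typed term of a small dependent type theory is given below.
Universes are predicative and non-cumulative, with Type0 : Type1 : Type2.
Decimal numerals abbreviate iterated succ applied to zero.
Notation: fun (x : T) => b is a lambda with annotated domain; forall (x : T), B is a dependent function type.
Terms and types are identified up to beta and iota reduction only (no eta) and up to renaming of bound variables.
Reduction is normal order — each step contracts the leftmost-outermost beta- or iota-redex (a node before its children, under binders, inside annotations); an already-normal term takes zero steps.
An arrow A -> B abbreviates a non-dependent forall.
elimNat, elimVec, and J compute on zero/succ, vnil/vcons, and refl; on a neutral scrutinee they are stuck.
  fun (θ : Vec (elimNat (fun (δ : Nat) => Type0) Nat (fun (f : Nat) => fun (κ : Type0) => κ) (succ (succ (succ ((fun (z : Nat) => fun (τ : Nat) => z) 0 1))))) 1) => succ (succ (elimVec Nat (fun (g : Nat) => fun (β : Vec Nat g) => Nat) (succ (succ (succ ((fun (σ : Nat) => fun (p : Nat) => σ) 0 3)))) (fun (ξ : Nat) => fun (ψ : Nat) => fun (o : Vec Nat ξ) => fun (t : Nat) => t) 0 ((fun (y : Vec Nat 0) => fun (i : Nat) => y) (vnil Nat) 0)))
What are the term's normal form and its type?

resulting normal form:
  fun (θ : Vec Nat 1) => 5
the term's type:
  Vec Nat 1 -> Nat
observation: 17 normal-order steps separate the term from its normal form.


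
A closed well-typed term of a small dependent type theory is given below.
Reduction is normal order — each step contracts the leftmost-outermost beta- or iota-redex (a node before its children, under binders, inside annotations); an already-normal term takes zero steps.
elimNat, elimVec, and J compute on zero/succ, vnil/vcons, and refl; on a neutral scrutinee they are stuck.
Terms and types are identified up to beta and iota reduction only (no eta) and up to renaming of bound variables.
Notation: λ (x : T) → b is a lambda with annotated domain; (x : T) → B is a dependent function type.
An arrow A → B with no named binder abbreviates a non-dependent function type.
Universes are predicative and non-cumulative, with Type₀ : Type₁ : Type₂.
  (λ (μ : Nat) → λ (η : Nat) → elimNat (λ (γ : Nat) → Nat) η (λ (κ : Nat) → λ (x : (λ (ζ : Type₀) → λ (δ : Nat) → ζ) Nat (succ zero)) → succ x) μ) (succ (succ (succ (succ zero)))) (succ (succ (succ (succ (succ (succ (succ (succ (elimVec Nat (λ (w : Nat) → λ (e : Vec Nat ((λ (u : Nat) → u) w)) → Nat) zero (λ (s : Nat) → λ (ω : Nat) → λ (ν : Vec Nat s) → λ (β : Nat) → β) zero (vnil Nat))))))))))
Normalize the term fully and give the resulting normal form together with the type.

reduced normal form:
  succ (succ (succ (succ (succ (succ (succ (succ (succ (succ (succ (succ zero)))))))))))
the term's type:
  Nat
observation: reduction starts at a beta-redex, and 16 normal-order steps reach the normal form.


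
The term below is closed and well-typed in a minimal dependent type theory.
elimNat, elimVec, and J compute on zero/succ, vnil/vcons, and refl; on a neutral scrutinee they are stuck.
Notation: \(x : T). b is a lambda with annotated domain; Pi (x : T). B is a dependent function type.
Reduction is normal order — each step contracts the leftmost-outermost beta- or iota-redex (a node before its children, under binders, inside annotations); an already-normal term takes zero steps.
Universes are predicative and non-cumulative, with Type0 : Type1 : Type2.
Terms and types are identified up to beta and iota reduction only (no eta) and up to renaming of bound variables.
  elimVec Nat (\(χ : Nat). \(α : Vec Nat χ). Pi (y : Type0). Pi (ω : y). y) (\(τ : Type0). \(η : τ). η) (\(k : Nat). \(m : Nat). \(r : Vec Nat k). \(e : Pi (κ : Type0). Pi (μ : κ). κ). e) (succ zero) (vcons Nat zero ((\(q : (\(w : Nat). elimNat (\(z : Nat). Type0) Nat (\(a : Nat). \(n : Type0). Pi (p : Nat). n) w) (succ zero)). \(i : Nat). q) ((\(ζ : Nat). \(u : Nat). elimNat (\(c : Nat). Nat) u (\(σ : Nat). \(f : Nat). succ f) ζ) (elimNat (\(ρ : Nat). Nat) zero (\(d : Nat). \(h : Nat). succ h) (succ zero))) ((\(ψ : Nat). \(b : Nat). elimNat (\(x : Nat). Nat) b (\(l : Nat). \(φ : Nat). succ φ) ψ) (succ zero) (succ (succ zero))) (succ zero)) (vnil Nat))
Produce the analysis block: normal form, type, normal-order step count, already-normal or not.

normal form:
  \(χ : Type0). \(α : χ). α
the term's type:
  Pi (χ : Type0). Pi (α : χ). χ
reduction steps (normal order): 6
term was already normal: no
first contracted redex: an elimVec iota-redex


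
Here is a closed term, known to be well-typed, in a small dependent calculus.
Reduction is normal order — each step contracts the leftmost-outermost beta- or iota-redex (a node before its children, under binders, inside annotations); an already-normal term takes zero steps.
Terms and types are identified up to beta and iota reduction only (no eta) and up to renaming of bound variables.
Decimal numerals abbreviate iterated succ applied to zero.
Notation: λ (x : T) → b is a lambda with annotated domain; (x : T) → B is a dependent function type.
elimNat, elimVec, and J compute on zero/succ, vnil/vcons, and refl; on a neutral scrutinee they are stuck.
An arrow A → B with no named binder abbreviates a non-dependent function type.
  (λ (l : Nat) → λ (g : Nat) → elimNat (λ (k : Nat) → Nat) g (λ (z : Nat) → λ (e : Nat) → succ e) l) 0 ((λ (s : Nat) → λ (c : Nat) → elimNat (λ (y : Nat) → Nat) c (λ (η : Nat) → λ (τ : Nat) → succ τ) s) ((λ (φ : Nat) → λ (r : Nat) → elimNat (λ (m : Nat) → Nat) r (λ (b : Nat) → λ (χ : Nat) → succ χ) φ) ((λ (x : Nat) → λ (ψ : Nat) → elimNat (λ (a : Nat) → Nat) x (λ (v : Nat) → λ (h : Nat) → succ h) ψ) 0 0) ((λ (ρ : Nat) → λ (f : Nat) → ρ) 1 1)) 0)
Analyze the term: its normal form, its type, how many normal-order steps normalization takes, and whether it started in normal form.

resulting normal form:
  1
type:
  Nat
normal-order step count: 17
already normal: no
first contracted redex: a beta-redex


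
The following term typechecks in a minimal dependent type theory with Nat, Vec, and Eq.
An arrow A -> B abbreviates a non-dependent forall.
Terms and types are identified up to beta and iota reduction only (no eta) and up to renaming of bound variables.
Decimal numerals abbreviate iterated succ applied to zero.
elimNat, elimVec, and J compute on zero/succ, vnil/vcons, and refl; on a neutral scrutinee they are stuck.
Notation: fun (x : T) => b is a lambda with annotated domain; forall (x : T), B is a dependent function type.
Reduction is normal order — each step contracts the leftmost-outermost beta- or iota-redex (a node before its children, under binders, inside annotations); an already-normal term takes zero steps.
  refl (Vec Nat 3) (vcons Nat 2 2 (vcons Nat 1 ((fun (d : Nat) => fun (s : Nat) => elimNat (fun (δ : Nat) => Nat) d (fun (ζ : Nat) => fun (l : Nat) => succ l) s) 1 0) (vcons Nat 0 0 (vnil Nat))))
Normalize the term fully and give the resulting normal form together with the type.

resulting normal form:
  refl (Vec Nat 3) (vcons Nat 2 2 (vcons Nat 1 1 (vcons Nat 0 0 (vnil Nat))))
inferred type:
  Eq (Vec Nat 3) (vcons Nat 2 2 (vcons Nat 1 1 (vcons Nat 0 0 (vnil Nat)))) (vcons Nat 2 2 (vcons Nat 1 1 (vcons Nat 0 0 (vnil Nat))))


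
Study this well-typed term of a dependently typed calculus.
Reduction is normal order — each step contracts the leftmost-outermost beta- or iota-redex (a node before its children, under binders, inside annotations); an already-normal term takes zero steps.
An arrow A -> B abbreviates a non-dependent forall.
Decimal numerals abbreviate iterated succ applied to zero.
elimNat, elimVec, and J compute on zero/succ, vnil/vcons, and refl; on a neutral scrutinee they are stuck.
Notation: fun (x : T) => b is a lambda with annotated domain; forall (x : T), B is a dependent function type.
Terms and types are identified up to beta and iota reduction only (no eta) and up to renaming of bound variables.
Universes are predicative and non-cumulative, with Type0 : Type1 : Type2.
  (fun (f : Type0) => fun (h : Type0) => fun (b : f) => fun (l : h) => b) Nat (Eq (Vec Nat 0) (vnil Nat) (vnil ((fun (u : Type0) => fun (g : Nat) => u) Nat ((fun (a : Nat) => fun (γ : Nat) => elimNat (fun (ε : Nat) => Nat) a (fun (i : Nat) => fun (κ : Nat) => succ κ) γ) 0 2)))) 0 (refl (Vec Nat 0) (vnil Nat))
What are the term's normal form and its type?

reduced normal form:
  0
type:
  Nat
observation: the first redex contracted is a beta-redex; the normal form is reached in 4 normal-order steps.


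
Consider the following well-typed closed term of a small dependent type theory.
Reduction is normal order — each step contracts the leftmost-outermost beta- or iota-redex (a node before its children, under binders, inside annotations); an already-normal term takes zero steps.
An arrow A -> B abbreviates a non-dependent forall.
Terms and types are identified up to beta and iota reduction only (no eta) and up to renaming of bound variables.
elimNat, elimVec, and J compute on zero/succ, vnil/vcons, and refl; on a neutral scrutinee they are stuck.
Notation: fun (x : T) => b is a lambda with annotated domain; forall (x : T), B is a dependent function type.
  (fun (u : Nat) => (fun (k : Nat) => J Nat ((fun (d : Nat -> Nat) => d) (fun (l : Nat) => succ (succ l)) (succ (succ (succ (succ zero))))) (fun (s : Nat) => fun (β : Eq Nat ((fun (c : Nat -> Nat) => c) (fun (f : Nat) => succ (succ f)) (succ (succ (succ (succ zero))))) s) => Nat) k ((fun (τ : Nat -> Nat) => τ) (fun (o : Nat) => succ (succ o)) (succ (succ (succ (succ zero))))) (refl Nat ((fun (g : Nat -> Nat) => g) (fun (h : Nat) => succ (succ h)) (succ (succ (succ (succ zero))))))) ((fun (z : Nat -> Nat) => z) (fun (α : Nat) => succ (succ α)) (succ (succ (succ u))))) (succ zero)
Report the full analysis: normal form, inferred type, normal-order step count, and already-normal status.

resulting normal form:
  succ (succ (succ (succ (succ (succ zero)))))
the term's type:
  Nat
normal-order step count: 5
term was already normal: no
first contracted redex: a beta-redex


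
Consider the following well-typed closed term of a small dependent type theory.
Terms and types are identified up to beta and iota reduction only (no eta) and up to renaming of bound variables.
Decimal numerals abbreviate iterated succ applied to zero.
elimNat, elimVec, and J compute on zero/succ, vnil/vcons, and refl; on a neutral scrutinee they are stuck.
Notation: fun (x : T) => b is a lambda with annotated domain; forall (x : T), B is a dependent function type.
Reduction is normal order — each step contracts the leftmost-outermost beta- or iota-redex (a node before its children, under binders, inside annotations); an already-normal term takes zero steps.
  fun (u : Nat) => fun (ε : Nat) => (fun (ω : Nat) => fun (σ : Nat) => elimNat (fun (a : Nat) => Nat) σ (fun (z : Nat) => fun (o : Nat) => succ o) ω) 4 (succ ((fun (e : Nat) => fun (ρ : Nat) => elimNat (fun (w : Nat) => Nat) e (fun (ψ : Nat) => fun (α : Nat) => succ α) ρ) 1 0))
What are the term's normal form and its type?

resulting normal form:
  fun (u : Nat) => fun (ε : Nat) => 6
type:
  forall (u : Nat), forall (ε : Nat), Nat
observation: reduction starts at a beta-redex, and 18 normal-order steps reach the normal form.


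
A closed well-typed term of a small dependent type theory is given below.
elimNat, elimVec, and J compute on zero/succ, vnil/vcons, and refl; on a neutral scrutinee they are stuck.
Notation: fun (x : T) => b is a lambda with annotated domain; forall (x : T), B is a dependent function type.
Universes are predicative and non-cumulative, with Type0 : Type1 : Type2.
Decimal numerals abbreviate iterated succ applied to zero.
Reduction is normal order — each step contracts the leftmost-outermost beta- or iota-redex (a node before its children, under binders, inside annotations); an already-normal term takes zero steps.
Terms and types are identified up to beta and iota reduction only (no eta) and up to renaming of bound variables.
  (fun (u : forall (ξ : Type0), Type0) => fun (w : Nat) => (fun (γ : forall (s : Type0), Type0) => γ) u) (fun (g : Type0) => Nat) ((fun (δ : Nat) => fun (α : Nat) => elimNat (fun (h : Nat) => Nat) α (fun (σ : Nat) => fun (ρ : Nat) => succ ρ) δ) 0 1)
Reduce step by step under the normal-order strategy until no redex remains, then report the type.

reduction (normal order):
  (fun (u : forall (ξ : Type0), Type0) => fun (w : Nat) => (fun (γ : forall (s : Type0), Type0) => γ) u) (fun (g : Type0) => Nat) ((fun (δ : Nat) => fun (α : Nat) => elimNat (fun (h : Nat) => Nat) α (fun (σ : Nat) => fun (ρ : Nat) => succ ρ) δ) 0 1)
  ~> (fun (u : Nat) => (fun (ξ : forall (w : Type0), Type0) => ξ) (fun (γ : Type0) => Nat)) ((fun (s : Nat) => fun (g : Nat) => elimNat (fun (δ : Nat) => Nat) g (fun (α : Nat) => fun (h : Nat) => succ h) s) 0 1)
  ~> (fun (u : forall (ξ : Type0), Type0) => u) (fun (w : Type0) => Nat)
  ~> fun (u : Type0) => Nat
the term's type:
  forall (u : Type0), Type0


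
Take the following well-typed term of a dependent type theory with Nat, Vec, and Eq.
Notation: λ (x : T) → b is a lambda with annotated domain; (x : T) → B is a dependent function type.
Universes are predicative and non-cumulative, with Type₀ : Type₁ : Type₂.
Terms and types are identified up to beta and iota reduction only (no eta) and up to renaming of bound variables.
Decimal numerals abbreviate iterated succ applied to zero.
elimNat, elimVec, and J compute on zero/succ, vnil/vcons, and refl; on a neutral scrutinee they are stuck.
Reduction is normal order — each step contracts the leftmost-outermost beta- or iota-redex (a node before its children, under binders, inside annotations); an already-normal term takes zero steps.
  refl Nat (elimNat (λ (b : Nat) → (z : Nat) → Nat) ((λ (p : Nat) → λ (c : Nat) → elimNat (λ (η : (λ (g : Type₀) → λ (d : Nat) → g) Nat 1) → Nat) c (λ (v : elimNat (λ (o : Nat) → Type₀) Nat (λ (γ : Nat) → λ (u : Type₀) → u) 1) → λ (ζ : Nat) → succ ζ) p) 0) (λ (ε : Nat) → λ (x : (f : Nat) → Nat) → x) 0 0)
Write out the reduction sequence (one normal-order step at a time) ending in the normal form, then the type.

normal-order reduction sequence:
  refl Nat (elimNat (λ (b : Nat) → (z : Nat) → Nat) ((λ (p : Nat) → λ (c : Nat) → elimNat (λ (η : (λ (g : Type₀) → λ (d : Nat) → g) Nat 1) → Nat) c (λ (v : elimNat (λ (o : Nat) → Type₀) Nat (λ (γ : Nat) → λ (u : Type₀) → u) 1) → λ (ζ : Nat) → succ ζ) p) 0) (λ (ε : Nat) → λ (x : (f : Nat) → Nat) → x) 0 0)
  ~> refl Nat ((λ (b : Nat) → λ (z : Nat) → elimNat (λ (p : (λ (c : Type₀) → λ (η : Nat) → c) Nat 1) → Nat) z (λ (g : elimNat (λ (d : Nat) → Type₀) Nat (λ (v : Nat) → λ (o : Type₀) → o) 1) → λ (γ : Nat) → succ γ) b) 0 0)
  ~> refl Nat ((λ (b : Nat) → elimNat (λ (z : (λ (p : Type₀) → λ (c : Nat) → p) Nat 1) → Nat) b (λ (η : elimNat (λ (g : Nat) → Type₀) Nat (λ (d : Nat) → λ (v : Type₀) → v) 1) → λ (o : Nat) → succ o) 0) 0)
  ~> refl Nat (elimNat (λ (b : (λ (z : Type₀) → λ (p : Nat) → z) Nat 1) → Nat) 0 (λ (c : elimNat (λ (η : Nat) → Type₀) Nat (λ (g : Nat) → λ (d : Type₀) → d) 1) → λ (v : Nat) → succ v) 0)
  ~> refl Nat 0
type:
  Eq Nat 0 0


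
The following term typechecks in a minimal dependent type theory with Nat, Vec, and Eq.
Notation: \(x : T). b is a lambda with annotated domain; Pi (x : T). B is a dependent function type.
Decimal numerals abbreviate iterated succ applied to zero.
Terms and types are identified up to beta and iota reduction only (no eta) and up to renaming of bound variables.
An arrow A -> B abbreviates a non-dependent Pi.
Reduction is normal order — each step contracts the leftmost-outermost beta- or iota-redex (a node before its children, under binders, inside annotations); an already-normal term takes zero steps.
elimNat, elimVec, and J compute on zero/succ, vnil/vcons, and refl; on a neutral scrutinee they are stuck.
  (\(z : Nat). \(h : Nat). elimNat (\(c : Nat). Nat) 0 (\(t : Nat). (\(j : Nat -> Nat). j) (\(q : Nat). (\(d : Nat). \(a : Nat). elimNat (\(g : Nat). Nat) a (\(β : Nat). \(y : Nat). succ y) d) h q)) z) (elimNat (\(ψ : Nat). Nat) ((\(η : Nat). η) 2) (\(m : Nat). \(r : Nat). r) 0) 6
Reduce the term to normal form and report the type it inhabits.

reduced normal form:
  12
type:
  Nat
observation: reduction starts at a beta-redex, and 33 normal-order steps reach the normal form.


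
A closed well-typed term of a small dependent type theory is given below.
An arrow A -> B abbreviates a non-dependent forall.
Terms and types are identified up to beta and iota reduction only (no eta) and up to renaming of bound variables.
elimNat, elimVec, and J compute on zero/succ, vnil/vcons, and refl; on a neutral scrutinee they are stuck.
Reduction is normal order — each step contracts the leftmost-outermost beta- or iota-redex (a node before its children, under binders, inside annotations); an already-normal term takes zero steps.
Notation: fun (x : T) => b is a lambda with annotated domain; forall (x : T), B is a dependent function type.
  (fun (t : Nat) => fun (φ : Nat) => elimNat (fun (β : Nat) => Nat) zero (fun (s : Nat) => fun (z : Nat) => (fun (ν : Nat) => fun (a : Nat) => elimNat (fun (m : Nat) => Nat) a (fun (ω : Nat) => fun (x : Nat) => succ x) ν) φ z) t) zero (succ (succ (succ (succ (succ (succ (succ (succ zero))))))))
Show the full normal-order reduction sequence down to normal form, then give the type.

normal-order reduction sequence:
  (fun (t : Nat) => fun (φ : Nat) => elimNat (fun (β : Nat) => Nat) zero (fun (s : Nat) => fun (z : Nat) => (fun (ν : Nat) => fun (a : Nat) => elimNat (fun (m : Nat) => Nat) a (fun (ω : Nat) => fun (x : Nat) => succ x) ν) φ z) t) zero (succ (succ (succ (succ (succ (succ (succ (succ zero))))))))
  ~> (fun (t : Nat) => elimNat (fun (φ : Nat) => Nat) zero (fun (β : Nat) => fun (s : Nat) => (fun (z : Nat) => fun (ν : Nat) => elimNat (fun (a : Nat) => Nat) ν (fun (m : Nat) => fun (ω : Nat) => succ ω) z) t s) zero) (succ (succ (succ (succ (succ (succ (succ (succ zero))))))))
  ~> elimNat (fun (t : Nat) => Nat) zero (fun (φ : Nat) => fun (β : Nat) => (fun (s : Nat) => fun (z : Nat) => elimNat (fun (ν : Nat) => Nat) z (fun (a : Nat) => fun (m : Nat) => succ m) s) (succ (succ (succ (succ (succ (succ (succ (succ zero)))))))) β) zero
  ~> zero
type:
  Nat


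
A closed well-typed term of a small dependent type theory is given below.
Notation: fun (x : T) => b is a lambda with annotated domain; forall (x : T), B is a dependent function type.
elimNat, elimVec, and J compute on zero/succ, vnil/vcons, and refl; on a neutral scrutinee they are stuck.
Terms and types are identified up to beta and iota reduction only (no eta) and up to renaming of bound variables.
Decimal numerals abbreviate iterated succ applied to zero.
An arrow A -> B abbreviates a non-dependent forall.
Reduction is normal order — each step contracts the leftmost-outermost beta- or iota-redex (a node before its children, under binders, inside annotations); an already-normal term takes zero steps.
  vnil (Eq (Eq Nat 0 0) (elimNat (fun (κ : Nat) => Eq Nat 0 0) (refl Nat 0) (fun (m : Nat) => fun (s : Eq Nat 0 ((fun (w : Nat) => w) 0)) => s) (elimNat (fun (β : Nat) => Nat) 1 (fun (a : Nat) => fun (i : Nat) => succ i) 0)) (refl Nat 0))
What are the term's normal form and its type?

reduced normal form:
  vnil (Eq (Eq Nat 0 0) (refl Nat 0) (refl Nat 0))
type:
  Vec (Eq (Eq Nat 0 0) (refl Nat 0) (refl Nat 0)) 0
observation: reduction starts at a beta-redex, and 6 normal-order steps reach the normal form.
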